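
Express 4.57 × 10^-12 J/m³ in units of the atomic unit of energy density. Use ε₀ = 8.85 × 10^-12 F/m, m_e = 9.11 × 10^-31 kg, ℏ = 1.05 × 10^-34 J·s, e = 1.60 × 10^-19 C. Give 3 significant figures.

atomic unit of energy density: u_au = E_h/a₀³ = m_e⁴e¹⁰/((4πε₀)⁵ℏ⁸) = 3.01 × 10^13 J/m³.
4.57 × 10^-12 / 3.01 × 10^13 = 1.52 × 10^-25

1.52 × 10^-25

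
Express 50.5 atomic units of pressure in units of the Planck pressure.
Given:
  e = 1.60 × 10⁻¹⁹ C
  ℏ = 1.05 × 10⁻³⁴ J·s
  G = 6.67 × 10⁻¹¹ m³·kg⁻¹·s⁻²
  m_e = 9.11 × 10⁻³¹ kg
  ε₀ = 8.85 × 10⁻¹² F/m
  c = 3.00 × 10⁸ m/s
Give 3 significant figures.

3.25 × 10⁻⁹⁹

atomic unit of pressure: P_au = E_h/a₀³ = m_e⁴e¹⁰/((4πε₀)⁵ℏ⁸) = 3.01 × 10¹³ Pa
Planck pressure: p_P = c⁷/(ℏG²) = 4.68 × 10¹¹³ Pa
50.5 × 3.01 × 10¹³ / 4.68 × 10¹¹³ = 3.25 × 10⁻⁹⁹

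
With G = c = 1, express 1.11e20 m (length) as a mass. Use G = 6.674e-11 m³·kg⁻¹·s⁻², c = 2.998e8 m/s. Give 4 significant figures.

Length → mass via c²/G.
1.11e20 m × (c²/G) = 1.495e47 kg

1.495e47 kg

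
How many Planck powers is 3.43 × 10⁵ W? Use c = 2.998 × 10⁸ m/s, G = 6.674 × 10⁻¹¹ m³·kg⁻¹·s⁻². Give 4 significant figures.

9.452 × 10⁻⁴⁸

Planck power: P_P = c⁵/G = 3.629 × 10⁵² W.
3.43 × 10⁵ / 3.629 × 10⁵² = 9.452 × 10⁻⁴⁸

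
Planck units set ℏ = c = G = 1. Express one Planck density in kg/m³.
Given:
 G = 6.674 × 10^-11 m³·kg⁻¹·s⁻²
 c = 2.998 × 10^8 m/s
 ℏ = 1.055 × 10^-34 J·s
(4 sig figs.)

Dimensional analysis gives ρ_P = c⁵/(ℏG²).
  = 2.422 × 10^42 / 4.699 × 10^-55
  = 5.154 × 10^96 kg/m³

5.154 × 10^96 kg/m³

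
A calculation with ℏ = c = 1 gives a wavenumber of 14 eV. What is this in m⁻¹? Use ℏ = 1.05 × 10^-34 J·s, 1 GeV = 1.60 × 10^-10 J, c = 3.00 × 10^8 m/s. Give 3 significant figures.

7.11 × 10^7 m⁻¹

Inverse length is [E]/(ℏc).
1 GeV → 1/(ℏc) × (1 GeV in J) = 5.08 × 10^15 m⁻¹.
Convert the energy scale: 14 eV = 1.40 × 10^-8 GeV.
Result: 1.40 × 10^-8 × 5.08 × 10^15 = 7.11 × 10^7 m⁻¹.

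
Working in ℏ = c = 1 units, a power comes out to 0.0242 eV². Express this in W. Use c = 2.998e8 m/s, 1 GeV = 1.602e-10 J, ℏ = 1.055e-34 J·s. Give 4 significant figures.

5.887e-6 W

Power is [E]/[T] = [E]²/ℏ.
1 GeV² → 1/ℏ × (1 GeV in J)² = 2.433e14 W.
Convert the energy scale: 0.0242 eV² = 2.42e-20 GeV².
Result: 2.42e-20 × 2.433e14 = 5.887e-6 W.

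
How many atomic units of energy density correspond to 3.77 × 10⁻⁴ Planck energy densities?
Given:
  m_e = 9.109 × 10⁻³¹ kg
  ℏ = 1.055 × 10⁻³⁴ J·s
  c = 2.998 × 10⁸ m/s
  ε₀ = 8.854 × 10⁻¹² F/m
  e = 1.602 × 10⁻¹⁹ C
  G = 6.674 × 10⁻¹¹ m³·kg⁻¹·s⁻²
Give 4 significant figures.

Planck energy density: u_P = c⁷/(ℏG²) = 4.632 × 10¹¹³ J/m³
atomic unit of energy density: u_au = E_h/a₀³ = m_e⁴e¹⁰/((4πε₀)⁵ℏ⁸) = 2.929 × 10¹³ J/m³
3.77 × 10⁻⁴ × 4.632 × 10¹¹³ / 2.929 × 10¹³ = 5.962 × 10⁹⁶

5.962 × 10⁹⁶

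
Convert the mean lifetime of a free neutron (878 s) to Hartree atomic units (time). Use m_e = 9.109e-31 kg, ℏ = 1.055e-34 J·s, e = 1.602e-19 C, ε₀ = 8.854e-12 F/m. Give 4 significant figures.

atomic unit of time: τ_au = (4πε₀)²ℏ³/(m_e e⁴) = 2.423e-17 s.
878 / 2.423e-17 = 3.624e19

3.624e19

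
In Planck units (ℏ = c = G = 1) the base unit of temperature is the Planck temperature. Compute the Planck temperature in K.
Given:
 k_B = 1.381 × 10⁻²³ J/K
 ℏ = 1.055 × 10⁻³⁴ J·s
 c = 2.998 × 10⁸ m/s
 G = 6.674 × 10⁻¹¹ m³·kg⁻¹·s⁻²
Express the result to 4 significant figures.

1.417 × 10³² K

T_P = √(ℏc⁵/G) / k_B
  = √(3.828 × 10¹⁸) × 7.241 × 10²²
  = 1.417 × 10³² K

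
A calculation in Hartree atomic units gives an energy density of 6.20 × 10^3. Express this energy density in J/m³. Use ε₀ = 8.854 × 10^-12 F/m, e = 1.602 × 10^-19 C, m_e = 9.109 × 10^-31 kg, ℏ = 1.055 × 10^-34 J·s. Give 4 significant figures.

One atomic unit of energy density: u_au = E_h/a₀³ = m_e⁴e¹⁰/((4πε₀)⁵ℏ⁸) = 2.929 × 10^13 J/m³.
6.20 × 10^3 × 2.929 × 10^13 J/m³ = 1.816 × 10^17 J/m³

1.816 × 10^17 J/m³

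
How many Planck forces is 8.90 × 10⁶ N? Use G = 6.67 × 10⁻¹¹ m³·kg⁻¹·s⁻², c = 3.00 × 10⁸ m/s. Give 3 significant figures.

Planck force: F_P = c⁴/G = 1.21 × 10⁴⁴ N.
8.90 × 10⁶ / 1.21 × 10⁴⁴ = 7.33 × 10⁻³⁸

7.33 × 10⁻³⁸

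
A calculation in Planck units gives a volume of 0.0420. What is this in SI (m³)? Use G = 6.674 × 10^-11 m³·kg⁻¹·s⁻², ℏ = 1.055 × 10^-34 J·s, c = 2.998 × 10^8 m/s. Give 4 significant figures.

One Planck volume: V_P = (ℏG/c³)^(3/2) = 4.224 × 10^-105 m³.
0.0420 × 4.224 × 10^-105 m³ = 1.774 × 10^-106 m³

1.774 × 10^-106 m³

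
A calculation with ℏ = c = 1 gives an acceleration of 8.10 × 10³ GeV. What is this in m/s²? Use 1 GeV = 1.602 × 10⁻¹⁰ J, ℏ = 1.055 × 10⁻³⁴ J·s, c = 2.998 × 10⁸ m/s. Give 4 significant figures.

Acceleration is [L]/[T]² = c·[E]/ℏ.
1 GeV → c/ℏ × (1 GeV in J) = 4.552 × 10³² m/s².
Result: 8.10 × 10³ × 4.552 × 10³² = 3.687 × 10³⁶ m/s².

3.687 × 10³⁶ m/s²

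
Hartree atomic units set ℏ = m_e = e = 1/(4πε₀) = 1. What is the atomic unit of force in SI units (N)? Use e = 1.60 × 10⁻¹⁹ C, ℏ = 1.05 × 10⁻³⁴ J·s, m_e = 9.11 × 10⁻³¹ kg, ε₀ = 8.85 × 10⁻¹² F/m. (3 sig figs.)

8.33 × 10⁻⁸ N

Dimensional analysis gives F_au = E_h/a₀ = m_e²e⁶/((4πε₀)³ℏ⁴).
E_h = 4.38 × 10⁻¹⁸ J
a₀ = 5.26 × 10⁻¹¹ m
E_h/a₀ = 8.33 × 10⁻⁸ N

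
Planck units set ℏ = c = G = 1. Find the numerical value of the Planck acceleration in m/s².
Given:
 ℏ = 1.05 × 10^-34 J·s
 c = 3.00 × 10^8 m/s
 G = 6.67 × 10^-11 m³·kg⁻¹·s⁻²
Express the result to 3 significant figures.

From ℏ = c = G = 1 the acceleration scale is a_P = √(c⁷/(ℏG)).
  = √(3.12 × 10^103)
  = 5.59 × 10^51 m/s²

5.59 × 10^51 m/s²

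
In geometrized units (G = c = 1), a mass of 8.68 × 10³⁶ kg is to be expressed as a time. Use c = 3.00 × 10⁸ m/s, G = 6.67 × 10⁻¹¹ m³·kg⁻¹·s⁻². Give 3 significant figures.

21.4 s

Mass → time via G/c³.
8.68 × 10³⁶ kg × (G/c³) = 21.4 s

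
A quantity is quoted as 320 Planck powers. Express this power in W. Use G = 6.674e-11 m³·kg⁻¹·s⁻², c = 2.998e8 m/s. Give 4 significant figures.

One Planck power: P_P = c⁵/G = 3.629e52 W.
320 × 3.629e52 W = 1.161e55 W

1.161e55 W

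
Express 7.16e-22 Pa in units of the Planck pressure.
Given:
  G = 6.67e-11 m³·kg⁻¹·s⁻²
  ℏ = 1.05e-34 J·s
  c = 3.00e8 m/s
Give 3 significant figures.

Planck pressure: p_P = c⁷/(ℏG²) = 4.68e113 Pa.
7.16e-22 / 4.68e113 = 1.53e-135

1.53e-135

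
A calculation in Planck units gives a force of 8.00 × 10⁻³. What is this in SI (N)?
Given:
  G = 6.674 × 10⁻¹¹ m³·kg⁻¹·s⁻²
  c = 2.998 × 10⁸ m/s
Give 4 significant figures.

9.683 × 10⁴¹ N

One Planck force: F_P = c⁴/G = 1.210 × 10⁴⁴ N.
8.00 × 10⁻³ × 1.210 × 10⁴⁴ N = 9.683 × 10⁴¹ N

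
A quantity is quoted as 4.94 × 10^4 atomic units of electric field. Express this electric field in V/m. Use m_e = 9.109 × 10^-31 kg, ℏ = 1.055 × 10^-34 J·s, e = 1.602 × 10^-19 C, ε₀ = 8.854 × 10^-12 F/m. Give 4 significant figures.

One atomic unit of electric field: E_au = E_h/(e a₀) = m_e²e⁵/((4πε₀)³ℏ⁴) = 5.131 × 10^11 V/m.
4.94 × 10^4 × 5.131 × 10^11 V/m = 2.535 × 10^16 V/m

2.535 × 10^16 V/m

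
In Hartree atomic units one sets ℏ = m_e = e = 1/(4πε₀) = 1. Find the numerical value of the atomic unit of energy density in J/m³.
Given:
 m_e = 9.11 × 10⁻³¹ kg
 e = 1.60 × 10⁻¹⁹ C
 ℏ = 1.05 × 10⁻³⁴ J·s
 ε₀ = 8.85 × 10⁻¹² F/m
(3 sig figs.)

u_au = E_h/a₀³ = m_e⁴e¹⁰/((4πε₀)⁵ℏ⁸)
E_h = 4.38 × 10⁻¹⁸ J
a₀ = 5.26 × 10⁻¹¹ m
E_h/a₀³ = 3.01 × 10¹³ J/m³

3.01 × 10¹³ J/m³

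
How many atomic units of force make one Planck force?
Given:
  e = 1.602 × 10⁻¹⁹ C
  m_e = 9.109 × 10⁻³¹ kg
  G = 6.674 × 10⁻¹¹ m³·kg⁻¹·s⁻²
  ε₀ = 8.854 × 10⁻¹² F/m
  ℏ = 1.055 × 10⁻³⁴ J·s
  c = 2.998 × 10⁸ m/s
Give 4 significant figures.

1.473 × 10⁵¹

Planck force: F_P = c⁴/G = 1.210 × 10⁴⁴ N
atomic unit of force: F_au = E_h/a₀ = m_e²e⁶/((4πε₀)³ℏ⁴) = 8.220 × 10⁻⁸ N
ratio = 1.210 × 10⁴⁴ / 8.220 × 10⁻⁸ = 1.473 × 10⁵¹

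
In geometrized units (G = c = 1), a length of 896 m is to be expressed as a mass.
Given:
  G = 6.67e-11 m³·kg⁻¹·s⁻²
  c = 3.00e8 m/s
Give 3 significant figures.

1.21e30 kg

Length → mass via c²/G.
896 m × (c²/G) = 1.21e30 kg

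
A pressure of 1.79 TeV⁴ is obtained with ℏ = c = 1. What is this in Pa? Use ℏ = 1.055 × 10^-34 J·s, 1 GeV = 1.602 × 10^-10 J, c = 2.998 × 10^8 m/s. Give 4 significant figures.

3.726 × 10^49 Pa

Pressure is [E]/[L]³ = [E]⁴/(ℏc)³.
1 GeV⁴ → 1/(ℏc)³ × (1 GeV in J)⁴ = 2.082 × 10^37 Pa.
Convert the energy scale: 1.79 TeV⁴ = 1.79 × 10^12 GeV⁴.
Result: 1.79 × 10^12 × 2.082 × 10^37 = 3.726 × 10^49 Pa.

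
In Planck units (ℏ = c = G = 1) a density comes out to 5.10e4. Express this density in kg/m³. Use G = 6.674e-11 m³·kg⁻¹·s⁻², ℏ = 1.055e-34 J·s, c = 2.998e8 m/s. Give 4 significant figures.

One Planck density: ρ_P = c⁵/(ℏG²) = 5.154e96 kg/m³.
5.10e4 × 5.154e96 kg/m³ = 2.628e101 kg/m³

2.628e101 kg/m³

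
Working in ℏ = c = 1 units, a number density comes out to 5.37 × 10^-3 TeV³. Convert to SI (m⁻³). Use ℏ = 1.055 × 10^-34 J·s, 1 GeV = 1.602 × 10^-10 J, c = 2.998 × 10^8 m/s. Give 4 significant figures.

Number density is [L]⁻³ = [E]³/(ℏc)³.
1 GeV³ → 1/(ℏc)³ × (1 GeV in J)³ = 1.299 × 10^47 m⁻³.
Convert the energy scale: 5.37 × 10^-3 TeV³ = 5.37 × 10^6 GeV³.
Result: 5.37 × 10^6 × 1.299 × 10^47 = 6.978 × 10^53 m⁻³.

6.978 × 10^53 m⁻³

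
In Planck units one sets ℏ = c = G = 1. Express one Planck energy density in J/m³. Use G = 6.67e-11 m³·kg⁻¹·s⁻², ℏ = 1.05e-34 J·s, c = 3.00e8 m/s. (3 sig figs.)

4.68e113 J/m³

u_P = c⁷/(ℏG²)
  = 2.19e59 / 4.67e-55
  = 4.68e113 J/m³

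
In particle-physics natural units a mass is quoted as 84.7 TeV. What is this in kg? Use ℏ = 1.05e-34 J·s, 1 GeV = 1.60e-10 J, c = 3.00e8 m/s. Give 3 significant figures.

1.51e-22 kg

Mass is [E]/c²; divide by c².
1 GeV → 1/c² × (1 GeV in J) = 1.78e-27 kg.
Convert the energy scale: 84.7 TeV = 8.47e4 GeV.
Result: 8.47e4 × 1.78e-27 = 1.51e-22 kg.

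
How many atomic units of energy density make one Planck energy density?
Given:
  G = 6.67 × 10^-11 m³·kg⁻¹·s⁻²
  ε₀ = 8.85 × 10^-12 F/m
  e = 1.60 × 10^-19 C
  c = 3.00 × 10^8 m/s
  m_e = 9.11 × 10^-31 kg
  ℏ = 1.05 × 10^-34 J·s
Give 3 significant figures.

Planck energy density: u_P = c⁷/(ℏG²) = 4.68 × 10^113 J/m³
atomic unit of energy density: u_au = E_h/a₀³ = m_e⁴e¹⁰/((4πε₀)⁵ℏ⁸) = 3.01 × 10^13 J/m³
ratio = 4.68 × 10^113 / 3.01 × 10^13 = 1.55 × 10^100

1.55 × 10^100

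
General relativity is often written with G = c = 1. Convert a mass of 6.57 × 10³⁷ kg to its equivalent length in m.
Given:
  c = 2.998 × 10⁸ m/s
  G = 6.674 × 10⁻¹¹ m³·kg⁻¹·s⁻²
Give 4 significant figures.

4.879 × 10¹⁰ m

In G = c = 1 units mass has dimensions of length; the conversion factor is G/c².
6.57 × 10³⁷ kg × (G/c²) = 4.879 × 10¹⁰ m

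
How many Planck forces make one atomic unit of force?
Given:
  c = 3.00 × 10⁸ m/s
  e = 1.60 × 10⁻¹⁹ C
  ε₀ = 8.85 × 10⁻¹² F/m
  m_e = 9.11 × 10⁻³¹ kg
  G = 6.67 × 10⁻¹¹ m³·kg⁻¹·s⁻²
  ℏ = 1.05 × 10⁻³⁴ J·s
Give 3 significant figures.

6.86 × 10⁻⁵²

atomic unit of force: F_au = E_h/a₀ = m_e²e⁶/((4πε₀)³ℏ⁴) = 8.33 × 10⁻⁸ N
Planck force: F_P = c⁴/G = 1.21 × 10⁴⁴ N
ratio = 8.33 × 10⁻⁸ / 1.21 × 10⁴⁴ = 6.86 × 10⁻⁵²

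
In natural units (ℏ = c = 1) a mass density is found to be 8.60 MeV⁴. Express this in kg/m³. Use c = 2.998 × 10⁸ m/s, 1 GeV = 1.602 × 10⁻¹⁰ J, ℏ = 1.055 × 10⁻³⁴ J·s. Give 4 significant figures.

1.992 × 10⁹ kg/m³

Mass density is [E]/(c²[L]³) = [E]⁴/(ℏ³c⁵).
1 GeV⁴ → 1/(ℏ³c⁵) × (1 GeV in J)⁴ = 2.316 × 10²⁰ kg/m³.
Convert the energy scale: 8.60 MeV⁴ = 8.60 × 10⁻¹² GeV⁴.
Result: 8.60 × 10⁻¹² × 2.316 × 10²⁰ = 1.992 × 10⁹ kg/m³.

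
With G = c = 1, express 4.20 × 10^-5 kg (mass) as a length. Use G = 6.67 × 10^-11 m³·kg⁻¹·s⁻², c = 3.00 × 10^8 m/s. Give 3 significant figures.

3.11 × 10^-32 m

In G = c = 1 units mass has dimensions of length; the conversion factor is G/c².
4.20 × 10^-5 kg × (G/c²) = 3.11 × 10^-32 m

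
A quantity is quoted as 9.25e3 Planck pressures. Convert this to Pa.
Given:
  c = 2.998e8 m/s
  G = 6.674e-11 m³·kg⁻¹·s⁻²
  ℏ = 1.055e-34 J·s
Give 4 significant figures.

One Planck pressure: p_P = c⁷/(ℏG²) = 4.632e113 Pa.
9.25e3 × 4.632e113 Pa = 4.285e117 Pa

4.285e117 Pa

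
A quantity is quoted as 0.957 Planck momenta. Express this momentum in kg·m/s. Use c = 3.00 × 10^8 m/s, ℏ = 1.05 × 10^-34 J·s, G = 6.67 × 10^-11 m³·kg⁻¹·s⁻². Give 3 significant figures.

One Planck momentum: p_P = √(ℏc³/G) = 6.52 kg·m/s.
0.957 × 6.52 kg·m/s = 6.24 kg·m/s

6.24 kg·m/s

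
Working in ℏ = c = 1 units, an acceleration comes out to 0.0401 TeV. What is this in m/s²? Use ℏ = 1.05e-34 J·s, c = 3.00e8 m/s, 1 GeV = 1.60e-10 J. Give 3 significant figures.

Acceleration is [L]/[T]² = c·[E]/ℏ.
1 GeV → c/ℏ × (1 GeV in J) = 4.57e32 m/s².
Convert the energy scale: 0.0401 TeV = 40.1 GeV.
Result: 40.1 × 4.57e32 = 1.83e34 m/s².

1.83e34 m/s²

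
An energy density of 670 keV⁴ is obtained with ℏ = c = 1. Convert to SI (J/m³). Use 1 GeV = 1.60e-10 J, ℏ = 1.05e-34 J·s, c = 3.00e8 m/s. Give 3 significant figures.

[E]/[L]³ = [E]⁴/(ℏc)³; restore (ℏc)⁻³.
1 GeV⁴ → 1/(ℏc)³ × (1 GeV in J)⁴ = 2.10e37 J/m³.
Convert the energy scale: 670 keV⁴ = 6.70e-22 GeV⁴.
Result: 6.70e-22 × 2.10e37 = 1.40e16 J/m³.

1.40e16 J/m³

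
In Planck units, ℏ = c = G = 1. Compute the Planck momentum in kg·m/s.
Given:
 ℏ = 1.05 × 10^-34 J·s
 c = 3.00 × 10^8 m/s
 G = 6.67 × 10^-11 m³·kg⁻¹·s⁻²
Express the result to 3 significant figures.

6.52 kg·m/s

Dimensional analysis gives p_P = √(ℏc³/G).
  = √(42.5)
  = 6.52 kg·m/s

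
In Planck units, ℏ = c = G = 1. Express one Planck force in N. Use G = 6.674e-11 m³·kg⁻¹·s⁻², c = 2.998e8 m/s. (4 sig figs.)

The unique combination of the constants set to 1 with dimensions of force is F_P = c⁴/G.
  = 8.078e33 / 6.674e-11
  = 1.210e44 N

1.210e44 N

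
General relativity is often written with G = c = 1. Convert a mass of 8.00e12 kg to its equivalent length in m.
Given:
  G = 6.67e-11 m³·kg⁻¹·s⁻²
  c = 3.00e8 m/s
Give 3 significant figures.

5.93e-15 m

In G = c = 1 units mass has dimensions of length; the conversion factor is G/c².
8.00e12 kg × (G/c²) = 5.93e-15 m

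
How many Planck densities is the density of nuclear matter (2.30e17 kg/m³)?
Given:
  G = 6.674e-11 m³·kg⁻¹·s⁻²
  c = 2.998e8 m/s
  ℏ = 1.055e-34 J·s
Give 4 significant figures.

4.463e-80

Planck density: ρ_P = c⁵/(ℏG²) = 5.154e96 kg/m³.
2.30e17 / 5.154e96 = 4.463e-80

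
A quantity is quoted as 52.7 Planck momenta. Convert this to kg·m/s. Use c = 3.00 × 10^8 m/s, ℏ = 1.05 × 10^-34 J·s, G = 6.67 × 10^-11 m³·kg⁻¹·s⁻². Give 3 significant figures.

344 kg·m/s

One Planck momentum: p_P = √(ℏc³/G) = 6.52 kg·m/s.
52.7 × 6.52 kg·m/s = 344 kg·m/s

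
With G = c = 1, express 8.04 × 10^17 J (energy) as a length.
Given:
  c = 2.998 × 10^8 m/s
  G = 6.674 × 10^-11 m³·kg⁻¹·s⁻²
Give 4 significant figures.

6.642 × 10^-27 m

Energy → length via G/c⁴.
8.04 × 10^17 J × (G/c⁴) = 6.642 × 10^-27 m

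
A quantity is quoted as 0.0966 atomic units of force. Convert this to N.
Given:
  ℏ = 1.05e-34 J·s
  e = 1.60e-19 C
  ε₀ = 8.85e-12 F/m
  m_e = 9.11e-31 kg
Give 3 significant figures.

8.04e-9 N

One atomic unit of force: F_au = E_h/a₀ = m_e²e⁶/((4πε₀)³ℏ⁴) = 8.33e-8 N.
0.0966 × 8.33e-8 N = 8.04e-9 N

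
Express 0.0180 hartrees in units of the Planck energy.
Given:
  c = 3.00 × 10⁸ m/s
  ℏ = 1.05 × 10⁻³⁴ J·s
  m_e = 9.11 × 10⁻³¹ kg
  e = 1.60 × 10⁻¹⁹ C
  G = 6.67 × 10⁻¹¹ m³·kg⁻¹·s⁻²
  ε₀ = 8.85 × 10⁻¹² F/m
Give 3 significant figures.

4.03 × 10⁻²⁹

hartree: E_h = m_e e⁴/(4πε₀ℏ)² = 4.38 × 10⁻¹⁸ J
Planck energy: E_P = √(ℏc⁵/G) = 1.96 × 10⁹ J
0.0180 × 4.38 × 10⁻¹⁸ / 1.96 × 10⁹ = 4.03 × 10⁻²⁹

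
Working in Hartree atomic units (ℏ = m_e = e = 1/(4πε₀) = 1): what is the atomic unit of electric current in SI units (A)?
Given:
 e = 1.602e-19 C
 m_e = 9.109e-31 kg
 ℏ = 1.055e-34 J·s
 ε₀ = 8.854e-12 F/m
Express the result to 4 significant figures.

Dimensional analysis gives I_au = e E_h/ℏ = m_e e⁵/((4πε₀)²ℏ³).
E_h = 4.354e-18 J
e·E_h/ℏ = 6.612e-3 A

6.612e-3 A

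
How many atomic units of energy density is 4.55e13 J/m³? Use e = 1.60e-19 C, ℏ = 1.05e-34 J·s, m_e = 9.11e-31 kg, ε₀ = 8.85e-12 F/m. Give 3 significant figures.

atomic unit of energy density: u_au = E_h/a₀³ = m_e⁴e¹⁰/((4πε₀)⁵ℏ⁸) = 3.01e13 J/m³.
4.55e13 / 3.01e13 = 1.51

1.51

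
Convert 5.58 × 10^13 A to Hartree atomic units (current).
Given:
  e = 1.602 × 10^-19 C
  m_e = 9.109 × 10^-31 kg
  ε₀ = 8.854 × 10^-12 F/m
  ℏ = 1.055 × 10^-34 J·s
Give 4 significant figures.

atomic unit of electric current: I_au = e E_h/ℏ = m_e e⁵/((4πε₀)²ℏ³) = 6.612 × 10^-3 A.
5.58 × 10^13 / 6.612 × 10^-3 = 8.439 × 10^15

8.439 × 10^15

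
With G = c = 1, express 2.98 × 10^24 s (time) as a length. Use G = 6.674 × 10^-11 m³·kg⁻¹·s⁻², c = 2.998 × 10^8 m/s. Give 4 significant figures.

Time → length via c.
2.98 × 10^24 s × (c) = 8.934 × 10^32 m

8.934 × 10^32 m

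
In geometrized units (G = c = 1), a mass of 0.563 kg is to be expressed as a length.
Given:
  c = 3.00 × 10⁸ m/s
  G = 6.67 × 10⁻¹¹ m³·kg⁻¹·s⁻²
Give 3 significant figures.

In G = c = 1 units mass has dimensions of length; the conversion factor is G/c².
0.563 kg × (G/c²) = 4.17 × 10⁻²⁸ m

4.17 × 10⁻²⁸ m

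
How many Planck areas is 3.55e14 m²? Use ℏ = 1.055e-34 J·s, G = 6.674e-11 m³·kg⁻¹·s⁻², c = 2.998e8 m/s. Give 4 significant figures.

Planck area: A_P = ℏG/c³ = 2.613e-70 m².
3.55e14 / 2.613e-70 = 1.359e84

1.359e84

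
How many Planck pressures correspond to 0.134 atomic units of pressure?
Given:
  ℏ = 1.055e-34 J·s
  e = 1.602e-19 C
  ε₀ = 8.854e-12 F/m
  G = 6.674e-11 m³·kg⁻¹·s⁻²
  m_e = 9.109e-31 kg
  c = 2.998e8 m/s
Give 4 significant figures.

8.473e-102

atomic unit of pressure: P_au = E_h/a₀³ = m_e⁴e¹⁰/((4πε₀)⁵ℏ⁸) = 2.929e13 Pa
Planck pressure: p_P = c⁷/(ℏG²) = 4.632e113 Pa
0.134 × 2.929e13 / 4.632e113 = 8.473e-102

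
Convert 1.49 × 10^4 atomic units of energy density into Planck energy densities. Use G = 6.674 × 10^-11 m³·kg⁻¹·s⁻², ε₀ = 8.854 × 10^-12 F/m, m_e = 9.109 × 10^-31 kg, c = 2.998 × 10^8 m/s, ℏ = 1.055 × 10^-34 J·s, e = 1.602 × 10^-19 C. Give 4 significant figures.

atomic unit of energy density: u_au = E_h/a₀³ = m_e⁴e¹⁰/((4πε₀)⁵ℏ⁸) = 2.929 × 10^13 J/m³
Planck energy density: u_P = c⁷/(ℏG²) = 4.632 × 10^113 J/m³
1.49 × 10^4 × 2.929 × 10^13 / 4.632 × 10^113 = 9.422 × 10^-97

9.422 × 10^-97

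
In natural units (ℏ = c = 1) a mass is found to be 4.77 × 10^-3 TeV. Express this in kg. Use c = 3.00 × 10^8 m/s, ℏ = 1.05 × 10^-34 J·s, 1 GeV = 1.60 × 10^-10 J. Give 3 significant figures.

8.48 × 10^-27 kg

Mass is [E]/c²; divide by c².
1 GeV → 1/c² × (1 GeV in J) = 1.78 × 10^-27 kg.
Convert the energy scale: 4.77 × 10^-3 TeV = 4.77 GeV.
Result: 4.77 × 1.78 × 10^-27 = 8.48 × 10^-27 kg.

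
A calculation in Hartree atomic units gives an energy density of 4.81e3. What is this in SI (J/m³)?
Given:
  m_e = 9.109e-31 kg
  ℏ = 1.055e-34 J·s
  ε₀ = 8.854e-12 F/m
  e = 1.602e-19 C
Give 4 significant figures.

One atomic unit of energy density: u_au = E_h/a₀³ = m_e⁴e¹⁰/((4πε₀)⁵ℏ⁸) = 2.929e13 J/m³.
4.81e3 × 2.929e13 J/m³ = 1.409e17 J/m³

1.409e17 J/m³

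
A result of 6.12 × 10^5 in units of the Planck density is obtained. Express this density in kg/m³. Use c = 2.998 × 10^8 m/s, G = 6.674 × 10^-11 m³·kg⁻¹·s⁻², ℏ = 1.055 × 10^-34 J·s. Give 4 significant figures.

3.154 × 10^102 kg/m³

One Planck density: ρ_P = c⁵/(ℏG²) = 5.154 × 10^96 kg/m³.
6.12 × 10^5 × 5.154 × 10^96 kg/m³ = 3.154 × 10^102 kg/m³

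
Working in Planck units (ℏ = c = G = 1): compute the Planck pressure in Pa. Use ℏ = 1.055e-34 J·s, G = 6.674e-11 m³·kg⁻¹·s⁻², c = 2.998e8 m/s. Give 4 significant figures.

The unique combination of the constants set to 1 with dimensions of pressure is p_P = c⁷/(ℏG²).
  = 2.177e59 / 4.699e-55
  = 4.632e113 Pa

4.632e113 Pa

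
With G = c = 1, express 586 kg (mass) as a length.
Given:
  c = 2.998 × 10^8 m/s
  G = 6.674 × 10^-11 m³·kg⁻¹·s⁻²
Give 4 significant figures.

4.351 × 10^-25 m

In G = c = 1 units mass has dimensions of length; the conversion factor is G/c².
586 kg × (G/c²) = 4.351 × 10^-25 m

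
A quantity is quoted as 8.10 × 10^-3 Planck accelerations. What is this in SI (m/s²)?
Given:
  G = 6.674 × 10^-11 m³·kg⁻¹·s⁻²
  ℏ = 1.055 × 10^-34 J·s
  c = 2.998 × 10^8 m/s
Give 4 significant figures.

4.504 × 10^49 m/s²

One Planck acceleration: a_P = √(c⁷/(ℏG)) = 5.560 × 10^51 m/s².
8.10 × 10^-3 × 5.560 × 10^51 m/s² = 4.504 × 10^49 m/s²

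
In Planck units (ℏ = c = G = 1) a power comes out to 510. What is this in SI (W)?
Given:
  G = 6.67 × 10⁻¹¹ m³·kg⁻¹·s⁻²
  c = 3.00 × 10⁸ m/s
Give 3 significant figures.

One Planck power: P_P = c⁵/G = 3.64 × 10⁵² W.
510 × 3.64 × 10⁵² W = 1.86 × 10⁵⁵ W

1.86 × 10⁵⁵ W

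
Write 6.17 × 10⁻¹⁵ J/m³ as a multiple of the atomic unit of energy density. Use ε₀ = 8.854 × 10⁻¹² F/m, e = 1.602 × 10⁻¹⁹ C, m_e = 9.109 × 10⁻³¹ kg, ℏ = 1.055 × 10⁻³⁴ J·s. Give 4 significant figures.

2.106 × 10⁻²⁸

atomic unit of energy density: u_au = E_h/a₀³ = m_e⁴e¹⁰/((4πε₀)⁵ℏ⁸) = 2.929 × 10¹³ J/m³.
6.17 × 10⁻¹⁵ / 2.929 × 10¹³ = 2.106 × 10⁻²⁸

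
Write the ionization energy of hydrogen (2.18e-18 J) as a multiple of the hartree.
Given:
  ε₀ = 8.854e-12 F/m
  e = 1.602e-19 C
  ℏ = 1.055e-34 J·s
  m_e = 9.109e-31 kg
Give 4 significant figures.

0.5007

hartree: E_h = m_e e⁴/(4πε₀ℏ)² = 4.354e-18 J.
2.18e-18 / 4.354e-18 = 0.5007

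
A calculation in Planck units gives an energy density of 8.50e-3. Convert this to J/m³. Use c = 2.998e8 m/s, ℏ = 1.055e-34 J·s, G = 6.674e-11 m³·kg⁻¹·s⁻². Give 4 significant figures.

3.937e111 J/m³

One Planck energy density: u_P = c⁷/(ℏG²) = 4.632e113 J/m³.
8.50e-3 × 4.632e113 J/m³ = 3.937e111 J/m³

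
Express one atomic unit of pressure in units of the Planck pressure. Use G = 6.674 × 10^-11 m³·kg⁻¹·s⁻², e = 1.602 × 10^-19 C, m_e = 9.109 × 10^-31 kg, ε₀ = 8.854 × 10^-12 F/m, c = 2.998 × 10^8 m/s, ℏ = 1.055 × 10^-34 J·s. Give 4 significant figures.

6.323 × 10^-101

atomic unit of pressure: P_au = E_h/a₀³ = m_e⁴e¹⁰/((4πε₀)⁵ℏ⁸) = 2.929 × 10^13 Pa
Planck pressure: p_P = c⁷/(ℏG²) = 4.632 × 10^113 Pa
ratio = 2.929 × 10^13 / 4.632 × 10^113 = 6.323 × 10^-101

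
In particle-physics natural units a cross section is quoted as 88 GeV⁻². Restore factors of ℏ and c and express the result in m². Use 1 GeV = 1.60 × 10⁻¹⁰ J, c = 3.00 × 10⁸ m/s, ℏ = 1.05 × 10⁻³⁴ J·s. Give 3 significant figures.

3.41 × 10⁻³⁰ m²

Area is [L]² = [E]⁻²·(ℏc)²; restore (ℏc)².
1 GeV⁻² → (ℏc)² × (1 GeV in J)⁻² = 3.88 × 10⁻³² m².
Result: 88 × 3.88 × 10⁻³² = 3.41 × 10⁻³⁰ m².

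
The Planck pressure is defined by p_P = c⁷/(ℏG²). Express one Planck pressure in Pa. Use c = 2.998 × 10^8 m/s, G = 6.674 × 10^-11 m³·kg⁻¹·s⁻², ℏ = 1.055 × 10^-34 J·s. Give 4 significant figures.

4.632 × 10^113 Pa

p_P = c⁷/(ℏG²)
  = 2.177 × 10^59 / 4.699 × 10^-55
  = 4.632 × 10^113 Pa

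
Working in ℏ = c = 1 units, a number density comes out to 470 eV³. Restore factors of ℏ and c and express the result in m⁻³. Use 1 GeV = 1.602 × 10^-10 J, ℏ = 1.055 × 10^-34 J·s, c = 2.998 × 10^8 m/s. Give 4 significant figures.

6.107 × 10^22 m⁻³

Number density is [L]⁻³ = [E]³/(ℏc)³.
1 GeV³ → 1/(ℏc)³ × (1 GeV in J)³ = 1.299 × 10^47 m⁻³.
Convert the energy scale: 470 eV³ = 4.70 × 10^-25 GeV³.
Result: 4.70 × 10^-25 × 1.299 × 10^47 = 6.107 × 10^22 m⁻³.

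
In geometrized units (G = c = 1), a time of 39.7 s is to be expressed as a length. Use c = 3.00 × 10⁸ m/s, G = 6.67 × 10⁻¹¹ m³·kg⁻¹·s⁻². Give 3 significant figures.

1.19 × 10¹⁰ m

Time → length via c.
39.7 s × (c) = 1.19 × 10¹⁰ m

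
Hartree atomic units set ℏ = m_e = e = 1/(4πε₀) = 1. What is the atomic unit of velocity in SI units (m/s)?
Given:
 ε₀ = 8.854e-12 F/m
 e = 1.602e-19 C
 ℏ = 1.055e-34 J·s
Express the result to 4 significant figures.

Dimensional analysis gives v_au = e²/(4πε₀ℏ).
  = 2.566e-38 / 1.174e-44
  = 2.186e6 m/s

2.186e6 m/s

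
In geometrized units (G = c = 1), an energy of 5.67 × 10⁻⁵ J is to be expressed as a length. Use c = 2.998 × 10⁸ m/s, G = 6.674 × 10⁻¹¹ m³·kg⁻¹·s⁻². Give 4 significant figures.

Energy → length via G/c⁴.
5.67 × 10⁻⁵ J × (G/c⁴) = 4.684 × 10⁻⁴⁹ m

4.684 × 10⁻⁴⁹ m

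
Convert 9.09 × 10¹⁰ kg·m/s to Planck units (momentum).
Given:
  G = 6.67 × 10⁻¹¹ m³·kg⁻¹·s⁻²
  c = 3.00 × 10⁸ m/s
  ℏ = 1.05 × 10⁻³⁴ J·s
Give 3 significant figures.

Planck momentum: p_P = √(ℏc³/G) = 6.52 kg·m/s.
9.09 × 10¹⁰ / 6.52 = 1.39 × 10¹⁰

1.39 × 10¹⁰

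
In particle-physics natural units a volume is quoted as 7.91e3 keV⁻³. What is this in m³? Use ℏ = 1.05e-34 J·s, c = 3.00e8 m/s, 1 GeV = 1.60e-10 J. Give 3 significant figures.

6.04e-26 m³

Volume is [L]³ = [E]⁻³·(ℏc)³.
1 GeV⁻³ → (ℏc)³ × (1 GeV in J)⁻³ = 7.63e-48 m³.
Convert the energy scale: 7.91e3 keV⁻³ = 7.91e21 GeV⁻³.
Result: 7.91e21 × 7.63e-48 = 6.04e-26 m³.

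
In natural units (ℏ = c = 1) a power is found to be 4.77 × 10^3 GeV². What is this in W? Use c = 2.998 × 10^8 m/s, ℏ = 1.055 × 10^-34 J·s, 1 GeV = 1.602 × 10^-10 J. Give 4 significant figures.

Power is [E]/[T] = [E]²/ℏ.
1 GeV² → 1/ℏ × (1 GeV in J)² = 2.433 × 10^14 W.
Result: 4.77 × 10^3 × 2.433 × 10^14 = 1.160 × 10^18 W.

1.160 × 10^18 W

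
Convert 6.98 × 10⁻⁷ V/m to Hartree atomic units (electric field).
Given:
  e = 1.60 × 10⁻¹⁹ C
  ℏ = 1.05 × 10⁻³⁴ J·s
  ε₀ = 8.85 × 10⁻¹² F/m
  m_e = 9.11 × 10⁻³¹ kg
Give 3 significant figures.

1.34 × 10⁻¹⁸

atomic unit of electric field: E_au = E_h/(e a₀) = m_e²e⁵/((4πε₀)³ℏ⁴) = 5.20 × 10¹¹ V/m.
6.98 × 10⁻⁷ / 5.20 × 10¹¹ = 1.34 × 10⁻¹⁸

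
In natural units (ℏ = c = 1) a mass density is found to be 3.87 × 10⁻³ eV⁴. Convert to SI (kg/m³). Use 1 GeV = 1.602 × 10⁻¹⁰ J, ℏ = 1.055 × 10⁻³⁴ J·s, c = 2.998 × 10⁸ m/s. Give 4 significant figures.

8.963 × 10⁻¹⁹ kg/m³

Mass density is [E]/(c²[L]³) = [E]⁴/(ℏ³c⁵).
1 GeV⁴ → 1/(ℏ³c⁵) × (1 GeV in J)⁴ = 2.316 × 10²⁰ kg/m³.
Convert the energy scale: 3.87 × 10⁻³ eV⁴ = 3.87 × 10⁻³⁹ GeV⁴.
Result: 3.87 × 10⁻³⁹ × 2.316 × 10²⁰ = 8.963 × 10⁻¹⁹ kg/m³.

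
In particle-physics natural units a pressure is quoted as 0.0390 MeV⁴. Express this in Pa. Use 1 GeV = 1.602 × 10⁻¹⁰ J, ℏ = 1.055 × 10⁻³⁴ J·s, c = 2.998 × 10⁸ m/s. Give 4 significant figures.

Pressure is [E]/[L]³ = [E]⁴/(ℏc)³.
1 GeV⁴ → 1/(ℏc)³ × (1 GeV in J)⁴ = 2.082 × 10³⁷ Pa.
Convert the energy scale: 0.0390 MeV⁴ = 3.90 × 10⁻¹⁴ GeV⁴.
Result: 3.90 × 10⁻¹⁴ × 2.082 × 10³⁷ = 8.118 × 10²³ Pa.

8.118 × 10²³ Pa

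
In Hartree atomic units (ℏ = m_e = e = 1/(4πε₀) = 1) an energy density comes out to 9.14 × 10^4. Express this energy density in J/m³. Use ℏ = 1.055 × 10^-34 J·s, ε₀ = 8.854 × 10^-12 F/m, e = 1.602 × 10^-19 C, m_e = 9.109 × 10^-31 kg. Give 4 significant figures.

One atomic unit of energy density: u_au = E_h/a₀³ = m_e⁴e¹⁰/((4πε₀)⁵ℏ⁸) = 2.929 × 10^13 J/m³.
9.14 × 10^4 × 2.929 × 10^13 J/m³ = 2.677 × 10^18 J/m³

2.677 × 10^18 J/m³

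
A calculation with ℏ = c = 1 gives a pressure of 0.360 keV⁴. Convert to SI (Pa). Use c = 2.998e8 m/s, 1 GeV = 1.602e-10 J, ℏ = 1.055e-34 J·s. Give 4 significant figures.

7.494e12 Pa

Pressure is [E]/[L]³ = [E]⁴/(ℏc)³.
1 GeV⁴ → 1/(ℏc)³ × (1 GeV in J)⁴ = 2.082e37 Pa.
Convert the energy scale: 0.360 keV⁴ = 3.60e-25 GeV⁴.
Result: 3.60e-25 × 2.082e37 = 7.494e12 Pa.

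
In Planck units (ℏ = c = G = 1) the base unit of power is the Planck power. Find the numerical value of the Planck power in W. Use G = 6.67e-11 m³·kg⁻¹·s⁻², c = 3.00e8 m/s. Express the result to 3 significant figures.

3.64e52 W

P_P = c⁵/G
  = 2.43e42 / 6.67e-11
  = 3.64e52 W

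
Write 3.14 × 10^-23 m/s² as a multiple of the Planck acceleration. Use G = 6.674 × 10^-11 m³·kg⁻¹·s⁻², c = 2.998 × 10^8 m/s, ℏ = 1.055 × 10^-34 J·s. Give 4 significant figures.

5.647 × 10^-75

Planck acceleration: a_P = √(c⁷/(ℏG)) = 5.560 × 10^51 m/s².
3.14 × 10^-23 / 5.560 × 10^51 = 5.647 × 10^-75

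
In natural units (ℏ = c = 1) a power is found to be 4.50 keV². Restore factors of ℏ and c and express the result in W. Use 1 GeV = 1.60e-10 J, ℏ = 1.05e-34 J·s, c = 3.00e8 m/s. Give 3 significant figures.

1.10e3 W

Power is [E]/[T] = [E]²/ℏ.
1 GeV² → 1/ℏ × (1 GeV in J)² = 2.44e14 W.
Convert the energy scale: 4.50 keV² = 4.50e-12 GeV².
Result: 4.50e-12 × 2.44e14 = 1.10e3 W.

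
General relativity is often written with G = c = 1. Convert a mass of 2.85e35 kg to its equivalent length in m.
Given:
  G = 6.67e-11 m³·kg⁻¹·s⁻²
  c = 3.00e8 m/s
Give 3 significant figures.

2.11e8 m

In G = c = 1 units mass has dimensions of length; the conversion factor is G/c².
2.85e35 kg × (G/c²) = 2.11e8 m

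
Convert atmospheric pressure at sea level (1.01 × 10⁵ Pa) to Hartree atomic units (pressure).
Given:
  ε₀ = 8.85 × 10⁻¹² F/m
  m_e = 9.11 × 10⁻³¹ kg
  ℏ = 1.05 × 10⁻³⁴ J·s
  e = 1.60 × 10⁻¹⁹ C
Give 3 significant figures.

3.35 × 10⁻⁹

atomic unit of pressure: P_au = E_h/a₀³ = m_e⁴e¹⁰/((4πε₀)⁵ℏ⁸) = 3.01 × 10¹³ Pa.
1.01 × 10⁵ / 3.01 × 10¹³ = 3.35 × 10⁻⁹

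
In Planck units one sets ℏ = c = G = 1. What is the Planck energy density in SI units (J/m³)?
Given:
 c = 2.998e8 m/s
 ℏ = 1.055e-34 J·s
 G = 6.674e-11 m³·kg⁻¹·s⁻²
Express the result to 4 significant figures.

u_P = c⁷/(ℏG²)
  = 2.177e59 / 4.699e-55
  = 4.632e113 J/m³

4.632e113 J/m³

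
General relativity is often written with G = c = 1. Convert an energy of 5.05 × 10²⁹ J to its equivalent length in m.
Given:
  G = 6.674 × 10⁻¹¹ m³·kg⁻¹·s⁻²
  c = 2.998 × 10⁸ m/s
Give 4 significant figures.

Energy → length via G/c⁴.
5.05 × 10²⁹ J × (G/c⁴) = 4.172 × 10⁻¹⁵ m

4.172 × 10⁻¹⁵ m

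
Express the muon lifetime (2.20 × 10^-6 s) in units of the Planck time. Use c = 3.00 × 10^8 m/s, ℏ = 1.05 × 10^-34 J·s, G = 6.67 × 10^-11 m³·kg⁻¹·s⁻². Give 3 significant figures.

Planck time: t_P = √(ℏG/c⁵) = 5.37 × 10^-44 s.
2.20 × 10^-6 / 5.37 × 10^-44 = 4.10 × 10^37

4.10 × 10^37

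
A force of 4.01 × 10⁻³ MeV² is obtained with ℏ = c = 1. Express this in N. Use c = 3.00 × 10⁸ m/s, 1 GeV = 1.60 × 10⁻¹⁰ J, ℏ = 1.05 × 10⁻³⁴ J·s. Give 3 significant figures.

Force is [E]/[L] = [E]²/(ℏc); restore (ℏc)⁻¹.
1 GeV² → 1/(ℏc) × (1 GeV in J)² = 8.13 × 10⁵ N.
Convert the energy scale: 4.01 × 10⁻³ MeV² = 4.01 × 10⁻⁹ GeV².
Result: 4.01 × 10⁻⁹ × 8.13 × 10⁵ = 3.26 × 10⁻³ N.

3.26 × 10⁻³ N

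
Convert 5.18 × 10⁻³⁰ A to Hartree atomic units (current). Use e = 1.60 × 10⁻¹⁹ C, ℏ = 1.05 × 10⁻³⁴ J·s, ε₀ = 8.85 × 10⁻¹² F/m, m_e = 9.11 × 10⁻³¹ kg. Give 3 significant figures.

atomic unit of electric current: I_au = e E_h/ℏ = m_e e⁵/((4πε₀)²ℏ³) = 6.67 × 10⁻³ A.
5.18 × 10⁻³⁰ / 6.67 × 10⁻³ = 7.76 × 10⁻²⁸

7.76 × 10⁻²⁸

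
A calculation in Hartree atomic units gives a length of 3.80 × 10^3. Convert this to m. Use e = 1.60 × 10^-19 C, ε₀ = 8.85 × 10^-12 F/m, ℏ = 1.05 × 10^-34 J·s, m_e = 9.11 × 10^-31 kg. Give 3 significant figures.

One Bohr radius: a₀ = 4πε₀ℏ²/(m_e e²) = 5.26 × 10^-11 m.
3.80 × 10^3 × 5.26 × 10^-11 m = 2.00 × 10^-7 m

2.00 × 10^-7 m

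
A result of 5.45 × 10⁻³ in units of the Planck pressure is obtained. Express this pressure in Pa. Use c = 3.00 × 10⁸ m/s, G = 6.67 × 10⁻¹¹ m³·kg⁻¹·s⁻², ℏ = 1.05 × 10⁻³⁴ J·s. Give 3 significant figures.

2.55 × 10¹¹¹ Pa

One Planck pressure: p_P = c⁷/(ℏG²) = 4.68 × 10¹¹³ Pa.
5.45 × 10⁻³ × 4.68 × 10¹¹³ Pa = 2.55 × 10¹¹¹ Pa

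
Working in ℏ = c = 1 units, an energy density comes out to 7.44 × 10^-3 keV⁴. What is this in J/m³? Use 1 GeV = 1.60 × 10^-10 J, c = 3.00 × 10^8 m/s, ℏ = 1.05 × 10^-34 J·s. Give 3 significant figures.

1.56 × 10^11 J/m³

[E]/[L]³ = [E]⁴/(ℏc)³; restore (ℏc)⁻³.
1 GeV⁴ → 1/(ℏc)³ × (1 GeV in J)⁴ = 2.10 × 10^37 J/m³.
Convert the energy scale: 7.44 × 10^-3 keV⁴ = 7.44 × 10^-27 GeV⁴.
Result: 7.44 × 10^-27 × 2.10 × 10^37 = 1.56 × 10^11 J/m³.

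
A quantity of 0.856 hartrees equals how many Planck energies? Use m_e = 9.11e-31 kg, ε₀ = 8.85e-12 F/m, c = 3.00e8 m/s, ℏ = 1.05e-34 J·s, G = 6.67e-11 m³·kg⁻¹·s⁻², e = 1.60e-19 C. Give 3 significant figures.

hartree: E_h = m_e e⁴/(4πε₀ℏ)² = 4.38e-18 J
Planck energy: E_P = √(ℏc⁵/G) = 1.96e9 J
0.856 × 4.38e-18 / 1.96e9 = 1.92e-27

1.92e-27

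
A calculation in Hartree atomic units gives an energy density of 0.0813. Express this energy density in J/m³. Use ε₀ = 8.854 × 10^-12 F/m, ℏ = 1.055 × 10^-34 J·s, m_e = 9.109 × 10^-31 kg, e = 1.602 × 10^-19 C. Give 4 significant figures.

One atomic unit of energy density: u_au = E_h/a₀³ = m_e⁴e¹⁰/((4πε₀)⁵ℏ⁸) = 2.929 × 10^13 J/m³.
0.0813 × 2.929 × 10^13 J/m³ = 2.381 × 10^12 J/m³

2.381 × 10^12 J/m³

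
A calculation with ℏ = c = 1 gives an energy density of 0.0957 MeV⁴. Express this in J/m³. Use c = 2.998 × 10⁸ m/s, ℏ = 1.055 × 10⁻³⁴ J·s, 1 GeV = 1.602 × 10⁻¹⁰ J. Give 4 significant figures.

1.992 × 10²⁴ J/m³

[E]/[L]³ = [E]⁴/(ℏc)³; restore (ℏc)⁻³.
1 GeV⁴ → 1/(ℏc)³ × (1 GeV in J)⁴ = 2.082 × 10³⁷ J/m³.
Convert the energy scale: 0.0957 MeV⁴ = 9.57 × 10⁻¹⁴ GeV⁴.
Result: 9.57 × 10⁻¹⁴ × 2.082 × 10³⁷ = 1.992 × 10²⁴ J/m³.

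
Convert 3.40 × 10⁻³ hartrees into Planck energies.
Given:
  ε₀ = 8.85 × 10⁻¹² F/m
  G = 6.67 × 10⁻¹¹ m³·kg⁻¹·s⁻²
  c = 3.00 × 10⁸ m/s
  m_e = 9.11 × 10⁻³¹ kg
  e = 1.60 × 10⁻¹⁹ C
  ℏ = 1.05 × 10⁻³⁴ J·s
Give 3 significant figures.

hartree: E_h = m_e e⁴/(4πε₀ℏ)² = 4.38 × 10⁻¹⁸ J
Planck energy: E_P = √(ℏc⁵/G) = 1.96 × 10⁹ J
3.40 × 10⁻³ × 4.38 × 10⁻¹⁸ / 1.96 × 10⁹ = 7.61 × 10⁻³⁰

7.61 × 10⁻³⁰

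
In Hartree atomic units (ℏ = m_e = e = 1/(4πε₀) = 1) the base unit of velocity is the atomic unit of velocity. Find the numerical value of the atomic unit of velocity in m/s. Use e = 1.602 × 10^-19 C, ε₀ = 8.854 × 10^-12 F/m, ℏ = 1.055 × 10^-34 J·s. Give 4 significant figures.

v_au = e²/(4πε₀ℏ)
  = 2.566 × 10^-38 / 1.174 × 10^-44
  = 2.186 × 10^6 m/s

2.186 × 10^6 m/s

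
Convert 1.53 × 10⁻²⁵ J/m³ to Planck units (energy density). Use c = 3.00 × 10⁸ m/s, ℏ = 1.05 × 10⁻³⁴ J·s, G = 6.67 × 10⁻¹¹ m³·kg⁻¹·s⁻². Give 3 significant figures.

3.27 × 10⁻¹³⁹

Planck energy density: u_P = c⁷/(ℏG²) = 4.68 × 10¹¹³ J/m³.
1.53 × 10⁻²⁵ / 4.68 × 10¹¹³ = 3.27 × 10⁻¹³⁹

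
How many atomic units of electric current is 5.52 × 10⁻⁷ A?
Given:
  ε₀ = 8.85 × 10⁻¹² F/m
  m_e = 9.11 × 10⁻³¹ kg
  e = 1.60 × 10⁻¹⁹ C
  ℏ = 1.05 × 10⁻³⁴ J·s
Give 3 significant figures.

atomic unit of electric current: I_au = e E_h/ℏ = m_e e⁵/((4πε₀)²ℏ³) = 6.67 × 10⁻³ A.
5.52 × 10⁻⁷ / 6.67 × 10⁻³ = 8.27 × 10⁻⁵

8.27 × 10⁻⁵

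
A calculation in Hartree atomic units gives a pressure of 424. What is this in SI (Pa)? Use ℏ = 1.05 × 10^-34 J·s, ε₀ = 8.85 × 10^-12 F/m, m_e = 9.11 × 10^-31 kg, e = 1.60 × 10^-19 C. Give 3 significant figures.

One atomic unit of pressure: P_au = E_h/a₀³ = m_e⁴e¹⁰/((4πε₀)⁵ℏ⁸) = 3.01 × 10^13 Pa.
424 × 3.01 × 10^13 Pa = 1.28 × 10^16 Pa

1.28 × 10^16 Pa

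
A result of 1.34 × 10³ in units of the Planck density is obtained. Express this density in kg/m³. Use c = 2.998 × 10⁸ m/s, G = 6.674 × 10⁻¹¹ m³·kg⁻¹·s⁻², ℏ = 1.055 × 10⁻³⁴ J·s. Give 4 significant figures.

One Planck density: ρ_P = c⁵/(ℏG²) = 5.154 × 10⁹⁶ kg/m³.
1.34 × 10³ × 5.154 × 10⁹⁶ kg/m³ = 6.906 × 10⁹⁹ kg/m³

6.906 × 10⁹⁹ kg/m³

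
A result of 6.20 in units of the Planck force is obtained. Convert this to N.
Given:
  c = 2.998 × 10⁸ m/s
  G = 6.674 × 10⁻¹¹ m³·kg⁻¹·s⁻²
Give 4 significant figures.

One Planck force: F_P = c⁴/G = 1.210 × 10⁴⁴ N.
6.20 × 1.210 × 10⁴⁴ N = 7.505 × 10⁴⁴ N

7.505 × 10⁴⁴ N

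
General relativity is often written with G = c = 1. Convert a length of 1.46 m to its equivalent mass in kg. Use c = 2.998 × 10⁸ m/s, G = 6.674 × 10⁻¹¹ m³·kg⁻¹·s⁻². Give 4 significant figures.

Length → mass via c²/G.
1.46 m × (c²/G) = 1.966 × 10²⁷ kg

1.966 × 10²⁷ kg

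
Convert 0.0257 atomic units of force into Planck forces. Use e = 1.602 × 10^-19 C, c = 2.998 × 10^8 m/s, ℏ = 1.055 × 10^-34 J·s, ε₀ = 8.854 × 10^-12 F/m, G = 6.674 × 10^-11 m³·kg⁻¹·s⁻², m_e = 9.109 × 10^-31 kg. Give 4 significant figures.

atomic unit of force: F_au = E_h/a₀ = m_e²e⁶/((4πε₀)³ℏ⁴) = 8.220 × 10^-8 N
Planck force: F_P = c⁴/G = 1.210 × 10^44 N
0.0257 × 8.220 × 10^-8 / 1.210 × 10^44 = 1.745 × 10^-53

1.745 × 10^-53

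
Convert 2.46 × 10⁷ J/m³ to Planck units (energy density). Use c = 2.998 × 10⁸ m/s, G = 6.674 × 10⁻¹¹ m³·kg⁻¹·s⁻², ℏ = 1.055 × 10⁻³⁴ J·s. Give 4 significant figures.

5.311 × 10⁻¹⁰⁷

Planck energy density: u_P = c⁷/(ℏG²) = 4.632 × 10¹¹³ J/m³.
2.46 × 10⁷ / 4.632 × 10¹¹³ = 5.311 × 10⁻¹⁰⁷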